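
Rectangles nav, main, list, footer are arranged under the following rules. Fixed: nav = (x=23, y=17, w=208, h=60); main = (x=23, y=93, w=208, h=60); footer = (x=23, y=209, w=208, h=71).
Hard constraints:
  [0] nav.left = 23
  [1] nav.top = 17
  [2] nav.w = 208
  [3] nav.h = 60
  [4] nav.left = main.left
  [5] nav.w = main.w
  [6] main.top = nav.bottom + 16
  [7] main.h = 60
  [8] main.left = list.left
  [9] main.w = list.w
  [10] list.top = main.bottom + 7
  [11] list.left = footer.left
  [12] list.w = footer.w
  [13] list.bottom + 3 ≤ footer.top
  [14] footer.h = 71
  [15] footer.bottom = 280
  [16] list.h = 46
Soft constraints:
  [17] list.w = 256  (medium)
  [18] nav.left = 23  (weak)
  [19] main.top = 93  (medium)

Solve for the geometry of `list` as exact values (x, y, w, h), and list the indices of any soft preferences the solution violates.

1. list.x = 23  [main.left = list.left]
2. list.w = 208  [main.w = list.w]
3. list.y = 160  [list.top = main.bottom + 7]
4. list.h = 46  [list.h = 46]

list = (x=23, y=160, w=208, h=46)
violated soft preferences: 17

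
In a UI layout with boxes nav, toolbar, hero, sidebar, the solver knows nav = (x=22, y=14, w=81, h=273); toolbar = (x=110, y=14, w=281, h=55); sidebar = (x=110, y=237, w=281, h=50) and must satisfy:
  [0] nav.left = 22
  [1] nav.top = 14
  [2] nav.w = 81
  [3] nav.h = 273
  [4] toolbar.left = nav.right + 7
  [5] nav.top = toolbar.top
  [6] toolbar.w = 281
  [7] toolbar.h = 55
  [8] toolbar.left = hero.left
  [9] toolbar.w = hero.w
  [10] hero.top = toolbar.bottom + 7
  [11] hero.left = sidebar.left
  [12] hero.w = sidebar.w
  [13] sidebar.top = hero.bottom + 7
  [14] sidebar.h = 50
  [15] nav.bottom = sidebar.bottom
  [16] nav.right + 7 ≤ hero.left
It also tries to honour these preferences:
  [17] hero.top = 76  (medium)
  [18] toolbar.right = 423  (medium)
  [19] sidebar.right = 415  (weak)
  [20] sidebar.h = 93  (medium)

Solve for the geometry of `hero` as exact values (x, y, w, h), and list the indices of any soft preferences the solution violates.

hero = (x=110, y=76, w=281, h=154)
violated soft preferences: 18, 19, 20

1. hero.x = 110  [toolbar.left = hero.left]
2. hero.w = 281  [toolbar.w = hero.w]
3. hero.y = 76  [hero.top = toolbar.bottom + 7]
4. hero.h = 154  [sidebar.top = hero.bottom + 7]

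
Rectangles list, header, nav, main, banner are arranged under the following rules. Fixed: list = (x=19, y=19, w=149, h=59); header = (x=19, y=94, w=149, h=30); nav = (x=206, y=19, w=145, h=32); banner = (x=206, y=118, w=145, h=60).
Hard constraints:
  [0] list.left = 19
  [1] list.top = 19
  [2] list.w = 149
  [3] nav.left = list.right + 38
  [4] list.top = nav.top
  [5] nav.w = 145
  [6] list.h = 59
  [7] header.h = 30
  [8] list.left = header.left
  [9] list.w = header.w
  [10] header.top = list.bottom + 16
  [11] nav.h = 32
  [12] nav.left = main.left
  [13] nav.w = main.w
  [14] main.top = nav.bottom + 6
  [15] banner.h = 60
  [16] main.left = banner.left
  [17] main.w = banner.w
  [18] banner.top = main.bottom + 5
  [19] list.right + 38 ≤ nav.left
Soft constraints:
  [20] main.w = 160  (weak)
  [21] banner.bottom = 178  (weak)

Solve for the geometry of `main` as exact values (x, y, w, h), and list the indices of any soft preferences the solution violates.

main = (x=206, y=57, w=145, h=56)
violated soft preferences: 20

1. main.x = 206  [nav.left = main.left]
2. main.w = 145  [nav.w = main.w]
3. main.y = 57  [main.top = nav.bottom + 6]
4. main.h = 56  [banner.top = main.bottom + 5]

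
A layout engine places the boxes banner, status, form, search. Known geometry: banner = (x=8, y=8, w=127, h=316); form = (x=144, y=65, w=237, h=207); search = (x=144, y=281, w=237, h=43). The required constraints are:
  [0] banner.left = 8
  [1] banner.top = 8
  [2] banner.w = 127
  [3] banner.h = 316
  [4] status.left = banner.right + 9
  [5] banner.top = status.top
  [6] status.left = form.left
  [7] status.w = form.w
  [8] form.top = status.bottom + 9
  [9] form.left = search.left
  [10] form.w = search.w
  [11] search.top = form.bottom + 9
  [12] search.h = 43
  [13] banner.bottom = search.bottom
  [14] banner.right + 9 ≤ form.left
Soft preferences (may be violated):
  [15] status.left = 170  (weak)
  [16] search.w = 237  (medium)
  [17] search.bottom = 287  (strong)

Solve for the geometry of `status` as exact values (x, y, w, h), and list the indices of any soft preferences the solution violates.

status = (x=144, y=8, w=237, h=48)
violated soft preferences: 15, 17

1. status.x = 144  [status.left = banner.right + 9]
2. status.y = 8  [banner.top = status.top]
3. status.w = 237  [status.w = form.w]
4. status.h = 48  [form.top = status.bottom + 9]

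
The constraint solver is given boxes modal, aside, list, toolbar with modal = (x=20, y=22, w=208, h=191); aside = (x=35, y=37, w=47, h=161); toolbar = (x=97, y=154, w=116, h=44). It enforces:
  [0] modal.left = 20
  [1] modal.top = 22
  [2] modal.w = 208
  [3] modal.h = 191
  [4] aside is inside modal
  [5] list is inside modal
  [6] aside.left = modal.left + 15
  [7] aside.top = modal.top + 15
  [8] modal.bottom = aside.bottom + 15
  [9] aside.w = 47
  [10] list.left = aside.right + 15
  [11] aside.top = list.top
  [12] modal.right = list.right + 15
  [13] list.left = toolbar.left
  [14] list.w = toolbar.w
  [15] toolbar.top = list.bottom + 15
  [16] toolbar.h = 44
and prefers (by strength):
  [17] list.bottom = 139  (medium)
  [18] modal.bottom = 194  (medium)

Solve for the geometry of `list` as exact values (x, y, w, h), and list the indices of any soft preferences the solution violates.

list = (x=97, y=37, w=116, h=102)
violated soft preferences: 18

1. list.x = 97  [list.left = aside.right + 15]
2. list.y = 37  [aside.top = list.top]
3. list.w = 116  [modal.right = list.right + 15]
4. list.h = 102  [toolbar.top = list.bottom + 15]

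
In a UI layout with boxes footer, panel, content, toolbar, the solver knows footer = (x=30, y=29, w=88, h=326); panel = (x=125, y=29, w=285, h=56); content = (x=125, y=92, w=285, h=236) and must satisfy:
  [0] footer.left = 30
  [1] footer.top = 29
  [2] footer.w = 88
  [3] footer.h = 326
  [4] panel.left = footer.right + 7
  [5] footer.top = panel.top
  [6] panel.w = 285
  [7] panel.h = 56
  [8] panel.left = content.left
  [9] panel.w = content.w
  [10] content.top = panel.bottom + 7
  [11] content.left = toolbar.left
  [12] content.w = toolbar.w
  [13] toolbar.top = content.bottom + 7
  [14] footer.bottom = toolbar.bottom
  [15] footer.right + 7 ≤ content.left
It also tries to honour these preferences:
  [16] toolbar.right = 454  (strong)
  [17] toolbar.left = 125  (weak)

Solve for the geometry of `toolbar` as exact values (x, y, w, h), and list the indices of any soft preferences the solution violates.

toolbar = (x=125, y=335, w=285, h=20)
violated soft preferences: 16

1. toolbar.x = 125  [content.left = toolbar.left]
2. toolbar.w = 285  [content.w = toolbar.w]
3. toolbar.y = 335  [toolbar.top = content.bottom + 7]
4. toolbar.h = 20  [footer.bottom = toolbar.bottom]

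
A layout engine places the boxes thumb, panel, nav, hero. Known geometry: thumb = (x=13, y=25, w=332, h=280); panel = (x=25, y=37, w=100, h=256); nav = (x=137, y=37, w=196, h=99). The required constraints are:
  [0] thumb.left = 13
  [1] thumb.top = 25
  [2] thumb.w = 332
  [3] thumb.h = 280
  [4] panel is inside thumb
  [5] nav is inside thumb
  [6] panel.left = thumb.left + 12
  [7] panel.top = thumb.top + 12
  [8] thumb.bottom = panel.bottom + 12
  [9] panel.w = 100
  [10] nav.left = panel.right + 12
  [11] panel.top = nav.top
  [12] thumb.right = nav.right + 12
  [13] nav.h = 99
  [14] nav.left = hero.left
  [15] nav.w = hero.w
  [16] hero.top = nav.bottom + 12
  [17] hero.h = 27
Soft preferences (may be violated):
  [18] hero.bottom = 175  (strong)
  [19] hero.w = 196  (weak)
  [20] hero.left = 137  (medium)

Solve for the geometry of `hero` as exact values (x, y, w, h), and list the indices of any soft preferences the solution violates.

hero = (x=137, y=148, w=196, h=27)
violated soft preferences: none

1. hero.x = 137  [nav.left = hero.left]
2. hero.w = 196  [nav.w = hero.w]
3. hero.y = 148  [hero.top = nav.bottom + 12]
4. hero.h = 27  [hero.h = 27]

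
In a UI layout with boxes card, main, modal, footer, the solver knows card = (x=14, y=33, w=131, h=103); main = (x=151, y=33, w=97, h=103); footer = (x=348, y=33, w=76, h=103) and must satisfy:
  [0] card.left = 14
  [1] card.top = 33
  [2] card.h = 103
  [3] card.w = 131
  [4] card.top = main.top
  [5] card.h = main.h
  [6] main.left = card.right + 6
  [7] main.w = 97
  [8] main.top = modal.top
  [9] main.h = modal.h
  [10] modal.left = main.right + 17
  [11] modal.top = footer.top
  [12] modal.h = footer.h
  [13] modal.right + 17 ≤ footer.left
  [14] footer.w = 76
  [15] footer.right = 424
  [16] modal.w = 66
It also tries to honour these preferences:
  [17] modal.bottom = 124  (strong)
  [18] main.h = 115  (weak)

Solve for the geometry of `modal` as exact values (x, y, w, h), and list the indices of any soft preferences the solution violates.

1. modal.y = 33  [main.top = modal.top]
2. modal.h = 103  [main.h = modal.h]
3. modal.x = 265  [modal.left = main.right + 17]
4. modal.w = 66  [modal.w = 66]

modal = (x=265, y=33, w=66, h=103)
violated soft preferences: 17, 18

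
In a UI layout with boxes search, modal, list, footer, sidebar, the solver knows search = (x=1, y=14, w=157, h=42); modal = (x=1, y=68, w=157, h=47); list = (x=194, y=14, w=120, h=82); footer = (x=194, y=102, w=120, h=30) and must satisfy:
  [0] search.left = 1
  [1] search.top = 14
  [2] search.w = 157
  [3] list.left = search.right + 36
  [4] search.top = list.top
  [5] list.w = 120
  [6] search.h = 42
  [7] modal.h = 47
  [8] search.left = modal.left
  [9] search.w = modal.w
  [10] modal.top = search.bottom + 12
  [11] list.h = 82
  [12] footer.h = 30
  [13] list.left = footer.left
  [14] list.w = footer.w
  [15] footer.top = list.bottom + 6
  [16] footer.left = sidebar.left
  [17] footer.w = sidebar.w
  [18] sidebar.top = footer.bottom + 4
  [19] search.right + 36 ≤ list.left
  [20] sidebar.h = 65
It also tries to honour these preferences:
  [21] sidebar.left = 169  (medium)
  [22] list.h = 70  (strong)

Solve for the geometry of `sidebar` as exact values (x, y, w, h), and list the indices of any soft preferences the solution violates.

1. sidebar.x = 194  [footer.left = sidebar.left]
2. sidebar.w = 120  [footer.w = sidebar.w]
3. sidebar.y = 136  [sidebar.top = footer.bottom + 4]
4. sidebar.h = 65  [sidebar.h = 65]

sidebar = (x=194, y=136, w=120, h=65)
violated soft preferences: 21, 22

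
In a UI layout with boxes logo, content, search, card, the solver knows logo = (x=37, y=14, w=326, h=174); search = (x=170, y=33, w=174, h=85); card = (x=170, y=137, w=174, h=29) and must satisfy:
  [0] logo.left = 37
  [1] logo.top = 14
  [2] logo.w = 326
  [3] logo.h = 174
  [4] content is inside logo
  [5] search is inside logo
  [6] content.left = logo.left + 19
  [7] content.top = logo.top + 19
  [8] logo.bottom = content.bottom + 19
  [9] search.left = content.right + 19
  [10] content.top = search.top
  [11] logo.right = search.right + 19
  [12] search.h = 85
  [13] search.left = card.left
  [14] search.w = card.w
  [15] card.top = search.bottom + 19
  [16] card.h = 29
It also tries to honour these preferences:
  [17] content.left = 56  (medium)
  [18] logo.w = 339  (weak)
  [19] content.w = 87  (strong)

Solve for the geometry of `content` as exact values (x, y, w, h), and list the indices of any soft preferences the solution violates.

1. content.x = 56  [content.left = logo.left + 19]
2. content.y = 33  [content.top = logo.top + 19]
3. content.h = 136  [logo.bottom = content.bottom + 19]
4. content.w = 95  [search.left = content.right + 19]

content = (x=56, y=33, w=95, h=136)
violated soft preferences: 18, 19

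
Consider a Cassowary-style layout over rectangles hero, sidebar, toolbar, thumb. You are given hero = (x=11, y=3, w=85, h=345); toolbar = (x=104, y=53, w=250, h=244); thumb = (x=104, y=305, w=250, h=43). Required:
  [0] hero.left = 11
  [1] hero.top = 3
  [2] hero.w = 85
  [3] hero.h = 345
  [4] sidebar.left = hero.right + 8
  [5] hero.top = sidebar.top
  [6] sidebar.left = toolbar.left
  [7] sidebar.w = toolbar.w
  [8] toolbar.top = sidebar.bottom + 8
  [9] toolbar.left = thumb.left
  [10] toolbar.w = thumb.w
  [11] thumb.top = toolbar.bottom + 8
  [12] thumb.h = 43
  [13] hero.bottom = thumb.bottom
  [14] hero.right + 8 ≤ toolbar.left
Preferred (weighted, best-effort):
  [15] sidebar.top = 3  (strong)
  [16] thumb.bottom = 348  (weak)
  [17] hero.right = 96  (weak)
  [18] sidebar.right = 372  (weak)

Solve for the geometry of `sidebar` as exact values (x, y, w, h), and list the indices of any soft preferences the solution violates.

sidebar = (x=104, y=3, w=250, h=42)
violated soft preferences: 18

1. sidebar.x = 104  [sidebar.left = hero.right + 8]
2. sidebar.y = 3  [hero.top = sidebar.top]
3. sidebar.w = 250  [sidebar.w = toolbar.w]
4. sidebar.h = 42  [toolbar.top = sidebar.bottom + 8]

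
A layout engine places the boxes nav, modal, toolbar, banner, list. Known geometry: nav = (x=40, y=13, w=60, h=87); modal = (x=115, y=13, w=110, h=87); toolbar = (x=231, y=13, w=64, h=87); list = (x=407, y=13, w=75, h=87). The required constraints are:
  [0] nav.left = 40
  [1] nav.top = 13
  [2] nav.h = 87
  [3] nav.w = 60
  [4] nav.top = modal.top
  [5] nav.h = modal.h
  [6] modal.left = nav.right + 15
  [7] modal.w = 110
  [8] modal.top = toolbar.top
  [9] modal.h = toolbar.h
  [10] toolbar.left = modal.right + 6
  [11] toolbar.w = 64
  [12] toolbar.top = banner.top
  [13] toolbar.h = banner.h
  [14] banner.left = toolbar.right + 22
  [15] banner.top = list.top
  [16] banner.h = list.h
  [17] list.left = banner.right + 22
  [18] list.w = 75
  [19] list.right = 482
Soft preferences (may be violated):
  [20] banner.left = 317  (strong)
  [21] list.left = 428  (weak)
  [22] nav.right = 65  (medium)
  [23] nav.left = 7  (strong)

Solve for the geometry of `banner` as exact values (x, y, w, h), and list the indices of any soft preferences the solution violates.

banner = (x=317, y=13, w=68, h=87)
violated soft preferences: 21, 22, 23

1. banner.y = 13  [toolbar.top = banner.top]
2. banner.h = 87  [toolbar.h = banner.h]
3. banner.x = 317  [banner.left = toolbar.right + 22]
4. banner.w = 68  [list.left = banner.right + 22]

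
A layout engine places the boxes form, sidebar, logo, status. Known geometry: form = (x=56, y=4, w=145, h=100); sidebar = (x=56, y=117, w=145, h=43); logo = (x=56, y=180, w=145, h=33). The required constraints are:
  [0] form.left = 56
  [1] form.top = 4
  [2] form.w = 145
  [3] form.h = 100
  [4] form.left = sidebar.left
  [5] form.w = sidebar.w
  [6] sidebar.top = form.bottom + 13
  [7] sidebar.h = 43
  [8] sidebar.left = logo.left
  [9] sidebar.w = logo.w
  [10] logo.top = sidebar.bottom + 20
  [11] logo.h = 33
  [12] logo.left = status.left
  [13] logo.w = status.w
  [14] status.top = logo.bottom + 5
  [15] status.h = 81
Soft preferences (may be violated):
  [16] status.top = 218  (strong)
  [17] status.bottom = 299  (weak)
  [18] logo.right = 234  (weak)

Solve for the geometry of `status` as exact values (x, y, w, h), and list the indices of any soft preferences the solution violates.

1. status.x = 56  [logo.left = status.left]
2. status.w = 145  [logo.w = status.w]
3. status.y = 218  [status.top = logo.bottom + 5]
4. status.h = 81  [status.h = 81]

status = (x=56, y=218, w=145, h=81)
violated soft preferences: 18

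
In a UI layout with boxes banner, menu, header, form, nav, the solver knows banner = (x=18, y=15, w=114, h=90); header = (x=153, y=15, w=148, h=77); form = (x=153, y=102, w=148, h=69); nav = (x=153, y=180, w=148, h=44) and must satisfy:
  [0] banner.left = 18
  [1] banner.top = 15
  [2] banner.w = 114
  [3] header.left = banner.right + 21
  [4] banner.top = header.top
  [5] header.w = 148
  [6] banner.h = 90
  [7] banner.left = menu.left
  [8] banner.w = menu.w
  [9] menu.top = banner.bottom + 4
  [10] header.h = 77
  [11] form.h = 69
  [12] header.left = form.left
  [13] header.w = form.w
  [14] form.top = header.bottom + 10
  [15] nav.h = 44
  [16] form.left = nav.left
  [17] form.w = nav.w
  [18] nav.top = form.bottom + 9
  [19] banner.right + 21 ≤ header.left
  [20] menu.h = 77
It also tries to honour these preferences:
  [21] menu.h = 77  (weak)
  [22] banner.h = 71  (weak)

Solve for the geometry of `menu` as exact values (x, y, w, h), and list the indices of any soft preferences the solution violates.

menu = (x=18, y=109, w=114, h=77)
violated soft preferences: 22

1. menu.x = 18  [banner.left = menu.left]
2. menu.w = 114  [banner.w = menu.w]
3. menu.y = 109  [menu.top = banner.bottom + 4]
4. menu.h = 77  [menu.h = 77]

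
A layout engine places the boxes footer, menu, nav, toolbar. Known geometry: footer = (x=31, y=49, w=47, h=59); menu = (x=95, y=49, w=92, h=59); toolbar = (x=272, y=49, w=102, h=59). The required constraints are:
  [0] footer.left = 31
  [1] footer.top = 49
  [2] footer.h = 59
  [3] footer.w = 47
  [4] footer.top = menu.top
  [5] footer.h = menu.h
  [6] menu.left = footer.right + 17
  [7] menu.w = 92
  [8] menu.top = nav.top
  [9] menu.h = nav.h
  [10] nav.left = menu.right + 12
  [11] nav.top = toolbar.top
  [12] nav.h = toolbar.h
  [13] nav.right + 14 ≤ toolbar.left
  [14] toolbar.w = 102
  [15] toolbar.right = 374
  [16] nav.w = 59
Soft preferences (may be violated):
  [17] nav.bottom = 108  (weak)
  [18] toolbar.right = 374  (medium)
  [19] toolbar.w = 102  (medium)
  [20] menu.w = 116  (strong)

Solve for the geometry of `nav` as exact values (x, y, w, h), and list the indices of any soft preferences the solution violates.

nav = (x=199, y=49, w=59, h=59)
violated soft preferences: 20

1. nav.y = 49  [menu.top = nav.top]
2. nav.h = 59  [menu.h = nav.h]
3. nav.x = 199  [nav.left = menu.right + 12]
4. nav.w = 59  [nav.w = 59]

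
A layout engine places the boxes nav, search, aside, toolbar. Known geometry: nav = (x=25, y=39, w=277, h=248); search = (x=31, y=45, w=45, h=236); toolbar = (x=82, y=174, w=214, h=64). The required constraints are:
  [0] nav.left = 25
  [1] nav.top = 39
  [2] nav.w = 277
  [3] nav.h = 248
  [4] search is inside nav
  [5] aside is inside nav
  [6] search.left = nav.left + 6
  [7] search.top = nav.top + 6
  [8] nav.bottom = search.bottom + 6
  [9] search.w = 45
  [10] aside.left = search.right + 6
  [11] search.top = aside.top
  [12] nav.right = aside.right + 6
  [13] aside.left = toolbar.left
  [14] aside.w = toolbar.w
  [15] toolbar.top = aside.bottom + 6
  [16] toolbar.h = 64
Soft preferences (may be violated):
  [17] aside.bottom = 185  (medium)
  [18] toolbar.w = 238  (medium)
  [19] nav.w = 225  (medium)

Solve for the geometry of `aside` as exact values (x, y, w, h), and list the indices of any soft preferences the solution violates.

aside = (x=82, y=45, w=214, h=123)
violated soft preferences: 17, 18, 19

1. aside.x = 82  [aside.left = search.right + 6]
2. aside.y = 45  [search.top = aside.top]
3. aside.w = 214  [nav.right = aside.right + 6]
4. aside.h = 123  [toolbar.top = aside.bottom + 6]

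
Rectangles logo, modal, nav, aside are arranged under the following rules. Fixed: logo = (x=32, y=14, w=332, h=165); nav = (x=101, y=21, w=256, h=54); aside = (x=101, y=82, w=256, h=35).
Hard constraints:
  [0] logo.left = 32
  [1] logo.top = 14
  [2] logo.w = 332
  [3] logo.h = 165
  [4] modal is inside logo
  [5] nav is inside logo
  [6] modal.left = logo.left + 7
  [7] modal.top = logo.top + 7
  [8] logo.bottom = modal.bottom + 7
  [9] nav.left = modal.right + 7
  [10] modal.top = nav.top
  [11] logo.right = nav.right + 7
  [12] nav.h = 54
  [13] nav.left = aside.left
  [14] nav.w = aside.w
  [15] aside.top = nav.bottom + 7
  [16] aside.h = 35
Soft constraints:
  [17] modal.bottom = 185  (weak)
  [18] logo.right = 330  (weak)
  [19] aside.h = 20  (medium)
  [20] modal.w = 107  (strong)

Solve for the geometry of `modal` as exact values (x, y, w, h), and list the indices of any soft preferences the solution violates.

modal = (x=39, y=21, w=55, h=151)
violated soft preferences: 17, 18, 19, 20

1. modal.x = 39  [modal.left = logo.left + 7]
2. modal.y = 21  [modal.top = logo.top + 7]
3. modal.h = 151  [logo.bottom = modal.bottom + 7]
4. modal.w = 55  [nav.left = modal.right + 7]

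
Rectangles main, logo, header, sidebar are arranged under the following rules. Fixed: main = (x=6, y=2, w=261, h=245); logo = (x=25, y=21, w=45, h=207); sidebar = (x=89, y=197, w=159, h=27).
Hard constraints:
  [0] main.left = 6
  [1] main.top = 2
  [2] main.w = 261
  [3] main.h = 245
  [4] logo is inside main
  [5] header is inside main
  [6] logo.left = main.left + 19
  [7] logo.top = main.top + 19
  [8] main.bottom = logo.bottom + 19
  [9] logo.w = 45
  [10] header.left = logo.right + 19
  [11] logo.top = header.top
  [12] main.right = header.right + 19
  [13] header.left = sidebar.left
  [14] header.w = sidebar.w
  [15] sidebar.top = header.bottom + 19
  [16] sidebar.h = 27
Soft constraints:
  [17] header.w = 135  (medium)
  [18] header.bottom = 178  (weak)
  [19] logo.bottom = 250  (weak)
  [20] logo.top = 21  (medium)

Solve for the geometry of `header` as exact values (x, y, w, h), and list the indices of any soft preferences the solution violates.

1. header.x = 89  [header.left = logo.right + 19]
2. header.y = 21  [logo.top = header.top]
3. header.w = 159  [main.right = header.right + 19]
4. header.h = 157  [sidebar.top = header.bottom + 19]

header = (x=89, y=21, w=159, h=157)
violated soft preferences: 17, 19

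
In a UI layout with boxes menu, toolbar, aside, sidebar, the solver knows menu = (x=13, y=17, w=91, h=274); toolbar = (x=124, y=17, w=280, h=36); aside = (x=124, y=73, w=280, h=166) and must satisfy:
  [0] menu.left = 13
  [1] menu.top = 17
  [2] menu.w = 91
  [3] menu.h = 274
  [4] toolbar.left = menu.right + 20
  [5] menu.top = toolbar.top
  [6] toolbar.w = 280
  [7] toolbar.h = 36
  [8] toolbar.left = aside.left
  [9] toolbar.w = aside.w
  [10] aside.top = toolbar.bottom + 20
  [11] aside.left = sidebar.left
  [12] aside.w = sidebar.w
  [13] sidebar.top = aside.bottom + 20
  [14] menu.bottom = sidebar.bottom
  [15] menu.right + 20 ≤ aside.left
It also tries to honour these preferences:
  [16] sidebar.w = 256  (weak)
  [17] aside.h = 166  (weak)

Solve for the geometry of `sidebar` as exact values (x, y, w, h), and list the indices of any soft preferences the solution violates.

1. sidebar.x = 124  [aside.left = sidebar.left]
2. sidebar.w = 280  [aside.w = sidebar.w]
3. sidebar.y = 259  [sidebar.top = aside.bottom + 20]
4. sidebar.h = 32  [menu.bottom = sidebar.bottom]

sidebar = (x=124, y=259, w=280, h=32)
violated soft preferences: 16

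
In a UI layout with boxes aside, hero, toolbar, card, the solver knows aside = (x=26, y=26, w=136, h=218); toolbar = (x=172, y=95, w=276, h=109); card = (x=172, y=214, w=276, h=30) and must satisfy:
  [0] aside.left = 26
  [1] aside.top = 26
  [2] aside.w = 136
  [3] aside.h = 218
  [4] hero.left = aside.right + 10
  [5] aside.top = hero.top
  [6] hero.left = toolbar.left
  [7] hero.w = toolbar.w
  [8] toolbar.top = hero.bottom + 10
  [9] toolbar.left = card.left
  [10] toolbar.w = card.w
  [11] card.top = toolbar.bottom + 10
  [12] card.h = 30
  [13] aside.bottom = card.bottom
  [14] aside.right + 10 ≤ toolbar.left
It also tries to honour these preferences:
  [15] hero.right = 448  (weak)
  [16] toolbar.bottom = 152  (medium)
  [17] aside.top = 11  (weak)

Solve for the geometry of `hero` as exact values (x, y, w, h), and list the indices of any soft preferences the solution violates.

hero = (x=172, y=26, w=276, h=59)
violated soft preferences: 16, 17

1. hero.x = 172  [hero.left = aside.right + 10]
2. hero.y = 26  [aside.top = hero.top]
3. hero.w = 276  [hero.w = toolbar.w]
4. hero.h = 59  [toolbar.top = hero.bottom + 10]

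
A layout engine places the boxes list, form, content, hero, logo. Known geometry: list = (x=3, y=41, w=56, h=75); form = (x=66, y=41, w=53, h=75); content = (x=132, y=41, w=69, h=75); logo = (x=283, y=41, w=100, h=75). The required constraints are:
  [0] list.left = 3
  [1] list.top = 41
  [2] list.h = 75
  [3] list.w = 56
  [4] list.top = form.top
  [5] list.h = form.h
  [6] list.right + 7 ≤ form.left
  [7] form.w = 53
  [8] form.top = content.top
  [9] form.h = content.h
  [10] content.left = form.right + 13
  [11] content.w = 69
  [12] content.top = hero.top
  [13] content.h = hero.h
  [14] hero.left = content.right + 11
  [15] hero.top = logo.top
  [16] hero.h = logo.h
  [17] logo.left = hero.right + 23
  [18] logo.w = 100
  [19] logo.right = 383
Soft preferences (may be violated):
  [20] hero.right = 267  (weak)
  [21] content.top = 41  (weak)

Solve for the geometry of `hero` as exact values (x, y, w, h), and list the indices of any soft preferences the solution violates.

1. hero.y = 41  [content.top = hero.top]
2. hero.h = 75  [content.h = hero.h]
3. hero.x = 212  [hero.left = content.right + 11]
4. hero.w = 48  [logo.left = hero.right + 23]

hero = (x=212, y=41, w=48, h=75)
violated soft preferences: 20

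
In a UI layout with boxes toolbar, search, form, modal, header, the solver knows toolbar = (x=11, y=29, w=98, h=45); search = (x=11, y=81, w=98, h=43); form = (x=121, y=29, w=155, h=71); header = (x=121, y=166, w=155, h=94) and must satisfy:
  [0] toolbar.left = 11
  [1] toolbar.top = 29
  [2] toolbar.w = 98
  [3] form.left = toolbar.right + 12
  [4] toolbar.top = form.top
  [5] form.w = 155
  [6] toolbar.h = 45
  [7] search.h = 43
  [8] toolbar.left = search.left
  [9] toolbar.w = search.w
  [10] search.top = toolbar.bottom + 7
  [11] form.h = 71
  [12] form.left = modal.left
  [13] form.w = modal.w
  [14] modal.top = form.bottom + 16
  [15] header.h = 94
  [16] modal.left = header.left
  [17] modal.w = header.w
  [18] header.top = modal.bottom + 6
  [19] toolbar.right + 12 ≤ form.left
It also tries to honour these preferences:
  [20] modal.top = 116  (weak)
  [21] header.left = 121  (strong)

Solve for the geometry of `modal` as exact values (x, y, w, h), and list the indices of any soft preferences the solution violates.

1. modal.x = 121  [form.left = modal.left]
2. modal.w = 155  [form.w = modal.w]
3. modal.y = 116  [modal.top = form.bottom + 16]
4. modal.h = 44  [header.top = modal.bottom + 6]

modal = (x=121, y=116, w=155, h=44)
violated soft preferences: none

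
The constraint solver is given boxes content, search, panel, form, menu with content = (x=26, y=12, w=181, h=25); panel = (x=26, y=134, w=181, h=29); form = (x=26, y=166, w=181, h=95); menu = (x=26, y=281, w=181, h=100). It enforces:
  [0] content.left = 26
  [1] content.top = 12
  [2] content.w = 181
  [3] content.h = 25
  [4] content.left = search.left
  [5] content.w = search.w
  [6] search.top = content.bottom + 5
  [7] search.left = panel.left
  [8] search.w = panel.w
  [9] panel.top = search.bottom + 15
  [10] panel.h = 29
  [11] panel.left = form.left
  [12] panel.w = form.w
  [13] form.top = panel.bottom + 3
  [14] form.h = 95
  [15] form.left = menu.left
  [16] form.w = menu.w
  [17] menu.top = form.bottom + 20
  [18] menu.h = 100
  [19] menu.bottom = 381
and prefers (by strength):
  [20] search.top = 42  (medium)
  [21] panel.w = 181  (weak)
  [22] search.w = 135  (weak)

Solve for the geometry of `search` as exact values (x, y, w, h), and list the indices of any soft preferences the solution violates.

1. search.x = 26  [content.left = search.left]
2. search.w = 181  [content.w = search.w]
3. search.y = 42  [search.top = content.bottom + 5]
4. search.h = 77  [panel.top = search.bottom + 15]

search = (x=26, y=42, w=181, h=77)
violated soft preferences: 22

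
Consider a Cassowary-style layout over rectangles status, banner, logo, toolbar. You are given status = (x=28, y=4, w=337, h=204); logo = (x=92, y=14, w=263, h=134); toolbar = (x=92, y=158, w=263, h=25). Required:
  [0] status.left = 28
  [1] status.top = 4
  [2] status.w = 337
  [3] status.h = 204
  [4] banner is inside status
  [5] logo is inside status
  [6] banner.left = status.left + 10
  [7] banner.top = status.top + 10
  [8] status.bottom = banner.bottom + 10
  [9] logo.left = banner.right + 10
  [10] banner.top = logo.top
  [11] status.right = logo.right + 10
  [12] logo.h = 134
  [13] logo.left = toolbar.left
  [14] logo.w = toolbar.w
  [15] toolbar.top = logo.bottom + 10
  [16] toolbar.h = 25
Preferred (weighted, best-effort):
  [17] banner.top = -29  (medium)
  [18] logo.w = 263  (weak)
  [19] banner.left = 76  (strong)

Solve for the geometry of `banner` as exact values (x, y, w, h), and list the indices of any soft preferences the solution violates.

banner = (x=38, y=14, w=44, h=184)
violated soft preferences: 17, 19

1. banner.x = 38  [banner.left = status.left + 10]
2. banner.y = 14  [banner.top = status.top + 10]
3. banner.h = 184  [status.bottom = banner.bottom + 10]
4. banner.w = 44  [logo.left = banner.right + 10]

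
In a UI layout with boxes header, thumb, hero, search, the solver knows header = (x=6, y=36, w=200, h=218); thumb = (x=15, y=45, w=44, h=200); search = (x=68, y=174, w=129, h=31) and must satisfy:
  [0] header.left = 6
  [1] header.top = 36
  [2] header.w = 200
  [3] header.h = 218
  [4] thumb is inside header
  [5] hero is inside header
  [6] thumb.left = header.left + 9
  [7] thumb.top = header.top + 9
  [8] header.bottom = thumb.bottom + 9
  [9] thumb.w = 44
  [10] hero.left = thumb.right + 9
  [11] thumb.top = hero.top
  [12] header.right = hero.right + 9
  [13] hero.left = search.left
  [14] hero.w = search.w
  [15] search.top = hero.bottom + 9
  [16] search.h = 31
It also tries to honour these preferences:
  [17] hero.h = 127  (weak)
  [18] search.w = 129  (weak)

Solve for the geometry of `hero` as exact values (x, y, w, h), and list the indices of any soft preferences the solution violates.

hero = (x=68, y=45, w=129, h=120)
violated soft preferences: 17

1. hero.x = 68  [hero.left = thumb.right + 9]
2. hero.y = 45  [thumb.top = hero.top]
3. hero.w = 129  [header.right = hero.right + 9]
4. hero.h = 120  [search.top = hero.bottom + 9]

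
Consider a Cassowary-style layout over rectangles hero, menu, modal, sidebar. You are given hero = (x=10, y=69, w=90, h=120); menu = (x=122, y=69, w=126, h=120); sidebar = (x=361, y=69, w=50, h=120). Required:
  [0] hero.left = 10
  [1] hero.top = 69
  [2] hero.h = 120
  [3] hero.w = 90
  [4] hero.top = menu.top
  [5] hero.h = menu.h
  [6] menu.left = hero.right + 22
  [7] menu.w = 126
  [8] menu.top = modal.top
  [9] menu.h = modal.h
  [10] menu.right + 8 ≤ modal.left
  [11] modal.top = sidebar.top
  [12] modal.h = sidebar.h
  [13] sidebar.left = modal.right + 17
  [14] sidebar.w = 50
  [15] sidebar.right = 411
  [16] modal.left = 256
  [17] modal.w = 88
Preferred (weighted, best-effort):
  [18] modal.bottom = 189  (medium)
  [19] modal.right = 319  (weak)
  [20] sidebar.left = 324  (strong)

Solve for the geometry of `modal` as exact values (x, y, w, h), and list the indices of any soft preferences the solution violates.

modal = (x=256, y=69, w=88, h=120)
violated soft preferences: 19, 20

1. modal.y = 69  [menu.top = modal.top]
2. modal.h = 120  [menu.h = modal.h]
3. modal.x = 256  [modal.left = 256]
4. modal.w = 88  [modal.w = 88]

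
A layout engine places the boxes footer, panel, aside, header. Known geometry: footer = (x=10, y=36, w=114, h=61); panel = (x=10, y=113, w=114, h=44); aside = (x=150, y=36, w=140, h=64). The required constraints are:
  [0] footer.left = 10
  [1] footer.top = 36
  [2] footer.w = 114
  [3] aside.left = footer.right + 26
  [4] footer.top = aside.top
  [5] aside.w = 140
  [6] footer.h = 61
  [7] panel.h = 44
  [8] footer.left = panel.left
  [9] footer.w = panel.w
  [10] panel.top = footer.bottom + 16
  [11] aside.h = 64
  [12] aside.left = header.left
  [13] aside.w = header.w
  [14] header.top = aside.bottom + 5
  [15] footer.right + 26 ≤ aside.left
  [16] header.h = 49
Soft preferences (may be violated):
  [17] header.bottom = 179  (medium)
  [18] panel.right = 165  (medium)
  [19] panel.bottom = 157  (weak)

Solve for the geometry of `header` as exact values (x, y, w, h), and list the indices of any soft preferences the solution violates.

1. header.x = 150  [aside.left = header.left]
2. header.w = 140  [aside.w = header.w]
3. header.y = 105  [header.top = aside.bottom + 5]
4. header.h = 49  [header.h = 49]

header = (x=150, y=105, w=140, h=49)
violated soft preferences: 17, 18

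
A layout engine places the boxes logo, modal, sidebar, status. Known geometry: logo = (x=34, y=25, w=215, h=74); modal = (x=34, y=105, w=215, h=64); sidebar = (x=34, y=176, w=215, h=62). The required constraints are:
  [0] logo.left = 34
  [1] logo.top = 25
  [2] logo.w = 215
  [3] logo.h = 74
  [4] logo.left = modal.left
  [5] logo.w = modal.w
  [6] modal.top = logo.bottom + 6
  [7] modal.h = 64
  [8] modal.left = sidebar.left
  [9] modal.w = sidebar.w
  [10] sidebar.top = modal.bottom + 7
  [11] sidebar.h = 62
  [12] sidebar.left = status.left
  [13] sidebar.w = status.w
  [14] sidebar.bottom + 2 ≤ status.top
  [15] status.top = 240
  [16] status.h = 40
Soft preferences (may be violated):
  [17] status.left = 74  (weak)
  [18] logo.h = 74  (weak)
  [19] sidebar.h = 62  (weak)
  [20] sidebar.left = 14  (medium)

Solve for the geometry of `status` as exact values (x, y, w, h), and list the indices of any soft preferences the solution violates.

1. status.x = 34  [sidebar.left = status.left]
2. status.w = 215  [sidebar.w = status.w]
3. status.y = 240  [status.top = 240]
4. status.h = 40  [status.h = 40]

status = (x=34, y=240, w=215, h=40)
violated soft preferences: 17, 20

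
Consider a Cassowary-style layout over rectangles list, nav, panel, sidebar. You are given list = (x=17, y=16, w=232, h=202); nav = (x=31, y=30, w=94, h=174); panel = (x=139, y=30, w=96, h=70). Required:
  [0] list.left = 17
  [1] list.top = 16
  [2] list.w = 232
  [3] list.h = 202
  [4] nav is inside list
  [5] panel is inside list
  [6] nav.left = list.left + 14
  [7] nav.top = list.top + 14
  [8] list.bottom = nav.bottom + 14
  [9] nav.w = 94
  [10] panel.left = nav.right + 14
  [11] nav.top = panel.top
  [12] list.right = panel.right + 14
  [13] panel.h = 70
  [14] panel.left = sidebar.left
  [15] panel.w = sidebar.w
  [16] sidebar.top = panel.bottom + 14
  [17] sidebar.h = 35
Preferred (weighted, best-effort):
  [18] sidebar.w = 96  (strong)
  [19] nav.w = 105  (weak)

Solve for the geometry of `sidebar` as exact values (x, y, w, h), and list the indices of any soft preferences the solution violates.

sidebar = (x=139, y=114, w=96, h=35)
violated soft preferences: 19

1. sidebar.x = 139  [panel.left = sidebar.left]
2. sidebar.w = 96  [panel.w = sidebar.w]
3. sidebar.y = 114  [sidebar.top = panel.bottom + 14]
4. sidebar.h = 35  [sidebar.h = 35]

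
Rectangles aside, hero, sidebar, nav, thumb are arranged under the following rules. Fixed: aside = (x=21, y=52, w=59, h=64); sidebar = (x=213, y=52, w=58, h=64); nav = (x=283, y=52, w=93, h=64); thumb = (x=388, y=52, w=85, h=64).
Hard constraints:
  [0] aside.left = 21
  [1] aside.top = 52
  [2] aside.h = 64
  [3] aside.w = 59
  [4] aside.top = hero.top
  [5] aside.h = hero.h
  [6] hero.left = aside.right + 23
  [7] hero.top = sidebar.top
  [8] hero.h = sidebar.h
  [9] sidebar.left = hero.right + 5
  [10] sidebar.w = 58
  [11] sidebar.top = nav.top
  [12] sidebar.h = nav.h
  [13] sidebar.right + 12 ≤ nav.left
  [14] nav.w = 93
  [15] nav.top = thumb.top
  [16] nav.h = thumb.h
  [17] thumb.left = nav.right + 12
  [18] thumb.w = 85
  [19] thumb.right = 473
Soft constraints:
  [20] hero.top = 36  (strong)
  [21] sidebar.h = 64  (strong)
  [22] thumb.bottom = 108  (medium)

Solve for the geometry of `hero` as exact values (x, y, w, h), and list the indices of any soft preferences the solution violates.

hero = (x=103, y=52, w=105, h=64)
violated soft preferences: 20, 22

1. hero.y = 52  [aside.top = hero.top]
2. hero.h = 64  [aside.h = hero.h]
3. hero.x = 103  [hero.left = aside.right + 23]
4. hero.w = 105  [sidebar.left = hero.right + 5]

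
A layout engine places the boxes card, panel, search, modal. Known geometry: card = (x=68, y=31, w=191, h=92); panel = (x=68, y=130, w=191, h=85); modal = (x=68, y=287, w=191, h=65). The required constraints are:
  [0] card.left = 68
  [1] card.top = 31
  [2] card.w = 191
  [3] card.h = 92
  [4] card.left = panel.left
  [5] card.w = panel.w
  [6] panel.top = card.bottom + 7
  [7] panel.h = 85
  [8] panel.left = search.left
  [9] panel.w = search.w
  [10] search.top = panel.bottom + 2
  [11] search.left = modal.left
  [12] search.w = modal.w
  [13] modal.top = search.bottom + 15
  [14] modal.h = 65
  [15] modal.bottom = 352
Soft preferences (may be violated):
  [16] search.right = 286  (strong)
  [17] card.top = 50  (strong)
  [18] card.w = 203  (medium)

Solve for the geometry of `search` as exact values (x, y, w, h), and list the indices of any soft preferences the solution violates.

1. search.x = 68  [panel.left = search.left]
2. search.w = 191  [panel.w = search.w]
3. search.y = 217  [search.top = panel.bottom + 2]
4. search.h = 55  [modal.top = search.bottom + 15]

search = (x=68, y=217, w=191, h=55)
violated soft preferences: 16, 17, 18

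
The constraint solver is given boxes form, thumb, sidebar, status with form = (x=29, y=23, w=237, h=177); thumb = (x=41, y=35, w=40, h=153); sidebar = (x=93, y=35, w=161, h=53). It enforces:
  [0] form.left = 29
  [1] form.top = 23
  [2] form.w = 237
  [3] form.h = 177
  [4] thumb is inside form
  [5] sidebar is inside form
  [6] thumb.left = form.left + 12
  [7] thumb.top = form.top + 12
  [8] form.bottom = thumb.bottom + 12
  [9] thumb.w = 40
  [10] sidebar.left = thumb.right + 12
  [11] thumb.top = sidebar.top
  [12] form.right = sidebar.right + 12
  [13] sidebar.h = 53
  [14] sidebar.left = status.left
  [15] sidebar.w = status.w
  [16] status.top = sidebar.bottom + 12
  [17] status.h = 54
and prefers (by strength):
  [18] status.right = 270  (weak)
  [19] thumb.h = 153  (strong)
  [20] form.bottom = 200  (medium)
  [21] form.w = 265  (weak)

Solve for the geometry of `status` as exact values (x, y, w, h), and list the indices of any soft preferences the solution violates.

1. status.x = 93  [sidebar.left = status.left]
2. status.w = 161  [sidebar.w = status.w]
3. status.y = 100  [status.top = sidebar.bottom + 12]
4. status.h = 54  [status.h = 54]

status = (x=93, y=100, w=161, h=54)
violated soft preferences: 18, 21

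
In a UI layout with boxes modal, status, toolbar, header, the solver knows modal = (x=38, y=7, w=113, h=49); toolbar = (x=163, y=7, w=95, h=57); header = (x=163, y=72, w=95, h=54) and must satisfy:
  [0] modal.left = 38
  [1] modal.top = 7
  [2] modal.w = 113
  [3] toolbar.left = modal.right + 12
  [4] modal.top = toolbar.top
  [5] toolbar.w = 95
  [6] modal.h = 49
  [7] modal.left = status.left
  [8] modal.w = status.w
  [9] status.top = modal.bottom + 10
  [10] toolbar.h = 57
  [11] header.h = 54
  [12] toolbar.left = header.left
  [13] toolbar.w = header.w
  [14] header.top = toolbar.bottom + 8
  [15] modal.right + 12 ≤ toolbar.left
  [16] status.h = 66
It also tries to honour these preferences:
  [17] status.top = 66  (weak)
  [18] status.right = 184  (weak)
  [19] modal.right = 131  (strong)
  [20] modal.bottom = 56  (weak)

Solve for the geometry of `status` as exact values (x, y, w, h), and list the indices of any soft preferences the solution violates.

1. status.x = 38  [modal.left = status.left]
2. status.w = 113  [modal.w = status.w]
3. status.y = 66  [status.top = modal.bottom + 10]
4. status.h = 66  [status.h = 66]

status = (x=38, y=66, w=113, h=66)
violated soft preferences: 18, 19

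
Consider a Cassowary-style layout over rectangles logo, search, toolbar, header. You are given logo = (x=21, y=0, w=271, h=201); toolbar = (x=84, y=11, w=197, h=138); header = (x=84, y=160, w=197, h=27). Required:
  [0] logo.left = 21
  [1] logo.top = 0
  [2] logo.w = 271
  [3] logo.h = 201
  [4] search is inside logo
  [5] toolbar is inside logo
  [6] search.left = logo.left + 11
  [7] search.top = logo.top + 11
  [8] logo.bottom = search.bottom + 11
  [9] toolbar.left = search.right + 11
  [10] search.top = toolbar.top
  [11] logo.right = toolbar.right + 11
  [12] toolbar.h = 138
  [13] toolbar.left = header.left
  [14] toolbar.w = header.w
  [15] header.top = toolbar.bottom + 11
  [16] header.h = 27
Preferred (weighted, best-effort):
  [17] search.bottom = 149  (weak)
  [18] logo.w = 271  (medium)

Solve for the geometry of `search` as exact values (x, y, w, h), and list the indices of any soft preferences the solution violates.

1. search.x = 32  [search.left = logo.left + 11]
2. search.y = 11  [search.top = logo.top + 11]
3. search.h = 179  [logo.bottom = search.bottom + 11]
4. search.w = 41  [toolbar.left = search.right + 11]

search = (x=32, y=11, w=41, h=179)
violated soft preferences: 17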